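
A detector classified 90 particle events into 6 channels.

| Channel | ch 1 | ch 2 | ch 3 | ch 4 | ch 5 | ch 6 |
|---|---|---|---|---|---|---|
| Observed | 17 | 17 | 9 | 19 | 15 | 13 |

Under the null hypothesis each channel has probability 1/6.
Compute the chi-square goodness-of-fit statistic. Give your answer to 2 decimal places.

Under H₀ each category has probability 1/6, so each expected count is 90/6 = 15.
ch 1: (17 − 15)²/15 = 4/15 = 0.267
ch 2: (17 − 15)²/15 = 4/15 = 0.267
ch 3: (9 − 15)²/15 = 36/15 = 2.400
ch 4: (19 − 15)²/15 = 16/15 = 1.067
ch 5: (15 − 15)²/15 = 0/15 = 0.000
ch 6: (13 − 15)²/15 = 4/15 = 0.267
Sum = 4.27

4.27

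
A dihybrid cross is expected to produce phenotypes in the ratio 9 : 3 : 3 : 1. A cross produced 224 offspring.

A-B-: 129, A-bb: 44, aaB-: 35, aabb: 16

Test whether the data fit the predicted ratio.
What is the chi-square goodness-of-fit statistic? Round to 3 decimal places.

Ratio total = 16. Expected counts: 224×9/16 = 126, 224×3/16 = 42, 224×3/16 = 42, 224×1/16 = 14.
χ² = (129−126)²/126 + (44−42)²/42 + (35−42)²/42 + (16−14)²/14
   = 0.0714 + 0.0952 + 1.1667 + 0.2857
Sum = 1.619

1.619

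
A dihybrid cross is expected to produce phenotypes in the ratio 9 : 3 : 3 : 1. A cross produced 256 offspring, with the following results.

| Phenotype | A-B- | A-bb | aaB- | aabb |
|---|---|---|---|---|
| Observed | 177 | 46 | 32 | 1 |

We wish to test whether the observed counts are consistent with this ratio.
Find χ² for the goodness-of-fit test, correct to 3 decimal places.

27.042

Ratio total = 16. Expected counts: 256×9/16 = 144, 256×3/16 = 48, 256×3/16 = 48, 256×1/16 = 16.
cat         O        E   (O−E)²/E
A-B-      177      144     7.5625
A-bb       46       48     0.0833
aaB-       32       48     5.3333
aabb        1       16    14.0625
Sum = 27.042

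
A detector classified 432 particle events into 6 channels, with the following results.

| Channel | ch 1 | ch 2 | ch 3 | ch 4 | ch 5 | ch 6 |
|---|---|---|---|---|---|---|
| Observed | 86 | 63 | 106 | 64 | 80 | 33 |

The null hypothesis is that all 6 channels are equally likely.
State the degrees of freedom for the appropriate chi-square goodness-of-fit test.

There are k = 6 categories and no parameters were estimated from the data, so df = 6 − 1 = 5.

5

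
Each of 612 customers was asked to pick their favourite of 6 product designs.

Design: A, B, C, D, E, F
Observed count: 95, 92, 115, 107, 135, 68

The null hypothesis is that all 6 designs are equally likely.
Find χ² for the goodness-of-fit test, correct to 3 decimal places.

25.373

Expected count for each of the 6 categories: 612/6 = 102.
cat         O        E   (O−E)²/E
A          95      102     0.4804
B          92      102     0.9804
C         115      102     1.6569
D         107      102     0.2451
E         135      102    10.6765
F          68      102    11.3333
Sum = 25.373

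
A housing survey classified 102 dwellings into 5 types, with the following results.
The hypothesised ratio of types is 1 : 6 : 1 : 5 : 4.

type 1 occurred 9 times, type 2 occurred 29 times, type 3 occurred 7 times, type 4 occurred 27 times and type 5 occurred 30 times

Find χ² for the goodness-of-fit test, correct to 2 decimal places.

4.83

Ratio total = 17. Expected counts: 102×1/17 = 6, 102×6/17 = 36, 102×1/17 = 6, 102×5/17 = 30, 102×4/17 = 24.
cat         O        E   (O−E)²/E
type 1      9        6      1.500
type 2     29       36      1.361
type 3      7        6      0.167
type 4     27       30      0.300
type 5     30       24      1.500
Sum = 4.83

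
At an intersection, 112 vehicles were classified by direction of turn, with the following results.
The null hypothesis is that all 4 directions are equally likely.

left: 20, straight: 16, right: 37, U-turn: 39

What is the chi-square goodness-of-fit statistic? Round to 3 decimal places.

Under H₀ each category has probability 1/4, so each expected count is 112/4 = 28.
cat           O        E   (O−E)²/E
left         20       28     2.2857
straight     16       28     5.1429
right        37       28     2.8929
U-turn       39       28     4.3214
Sum = 14.643

14.643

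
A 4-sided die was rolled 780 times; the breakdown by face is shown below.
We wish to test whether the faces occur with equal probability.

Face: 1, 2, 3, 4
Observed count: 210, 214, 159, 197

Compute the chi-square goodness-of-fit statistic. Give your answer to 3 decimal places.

Under H₀ each category has probability 1/4, so each expected count is 780/4 = 195.
1: (210 − 195)²/195 = 225/195 = 1.1538
2: (214 − 195)²/195 = 361/195 = 1.8513
3: (159 − 195)²/195 = 1296/195 = 6.6462
4: (197 − 195)²/195 = 4/195 = 0.0205
Sum = 9.672

9.672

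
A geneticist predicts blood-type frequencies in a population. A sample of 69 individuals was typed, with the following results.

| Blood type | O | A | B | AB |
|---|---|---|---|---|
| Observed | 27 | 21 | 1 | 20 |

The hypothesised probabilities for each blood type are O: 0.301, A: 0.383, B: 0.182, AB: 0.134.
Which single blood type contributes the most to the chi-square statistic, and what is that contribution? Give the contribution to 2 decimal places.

Expected counts E_i = n·p_i: 69×0.301 = 20.769, 69×0.383 = 26.427, 69×0.182 = 12.558, 69×0.134 = 9.246.
O: (27 − 20.769)²/20.769 = 38.825361/20.769 = 1.869
A: (21 − 26.427)²/26.427 = 29.452329/26.427 = 1.114
B: (1 − 12.558)²/12.558 = 133.587364/12.558 = 10.638
AB: (20 − 9.246)²/9.246 = 115.648516/9.246 = 12.508
The largest term is for AB: 12.51.

AB, 12.51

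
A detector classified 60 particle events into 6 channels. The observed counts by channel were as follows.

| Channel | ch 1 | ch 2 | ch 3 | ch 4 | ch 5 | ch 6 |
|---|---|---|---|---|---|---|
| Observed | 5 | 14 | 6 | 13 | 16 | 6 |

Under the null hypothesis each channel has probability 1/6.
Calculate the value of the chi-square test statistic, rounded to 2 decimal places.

11.80

Expected count for each of the 6 categories: 60/6 = 10.
χ² = (5−10)²/10 + (14−10)²/10 + (6−10)²/10 + (13−10)²/10 + (16−10)²/10 + (6−10)²/10
   = 2.500 + 1.600 + 1.600 + 0.900 + 3.600 + 1.600
Sum = 11.80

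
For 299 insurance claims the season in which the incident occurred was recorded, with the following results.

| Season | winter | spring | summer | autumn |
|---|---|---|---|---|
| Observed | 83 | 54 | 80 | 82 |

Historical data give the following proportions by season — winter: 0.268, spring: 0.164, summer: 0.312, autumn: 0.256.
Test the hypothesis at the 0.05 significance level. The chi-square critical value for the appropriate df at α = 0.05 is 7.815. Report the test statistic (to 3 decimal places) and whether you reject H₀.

Expected counts E_i = n·p_i: 299×0.268 = 80.132, 299×0.164 = 49.036, 299×0.312 = 93.288, 299×0.256 = 76.544.
cat         O        E   (O−E)²/E
winter     83   80.132     0.1026
spring     54   49.036     0.5025
summer     80   93.288     1.8928
autumn     82   76.544     0.3889
Sum = 2.887
df = 3. Since 2.887 < 7.815, we do not reject H₀.

2.887; do not reject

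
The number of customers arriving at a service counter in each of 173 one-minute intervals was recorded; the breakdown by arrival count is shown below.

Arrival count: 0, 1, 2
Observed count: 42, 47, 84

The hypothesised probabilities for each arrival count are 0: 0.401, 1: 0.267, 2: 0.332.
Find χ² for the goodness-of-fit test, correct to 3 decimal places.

23.101

Expected counts E_i = n·p_i: 173×0.401 = 69.373, 173×0.267 = 46.191, 173×0.332 = 57.436.
cat         O        E   (O−E)²/E
0          42   69.373    10.8008
1          47   46.191     0.0142
2          84   57.436    12.2858
Sum = 23.101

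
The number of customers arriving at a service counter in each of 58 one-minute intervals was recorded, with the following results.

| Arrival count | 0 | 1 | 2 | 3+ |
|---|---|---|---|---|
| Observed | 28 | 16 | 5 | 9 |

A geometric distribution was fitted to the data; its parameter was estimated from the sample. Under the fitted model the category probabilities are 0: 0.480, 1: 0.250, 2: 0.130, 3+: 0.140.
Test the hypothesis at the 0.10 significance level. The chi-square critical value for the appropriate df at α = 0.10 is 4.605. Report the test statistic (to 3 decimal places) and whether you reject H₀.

Expected counts E_i = n·p_i: 58×0.480 = 27.84, 58×0.250 = 14.5, 58×0.130 = 7.54, 58×0.140 = 8.12.
0: (28 − 27.84)²/27.84 = 0.0256/27.84 = 0.0009
1: (16 − 14.5)²/14.5 = 2.25/14.5 = 0.1552
2: (5 − 7.54)²/7.54 = 6.4516/7.54 = 0.8556
3+: (9 − 8.12)²/8.12 = 0.7744/8.12 = 0.0954
Sum = 1.107
df = 2. Since 1.107 < 4.605, we do not reject H₀.

1.107; do not reject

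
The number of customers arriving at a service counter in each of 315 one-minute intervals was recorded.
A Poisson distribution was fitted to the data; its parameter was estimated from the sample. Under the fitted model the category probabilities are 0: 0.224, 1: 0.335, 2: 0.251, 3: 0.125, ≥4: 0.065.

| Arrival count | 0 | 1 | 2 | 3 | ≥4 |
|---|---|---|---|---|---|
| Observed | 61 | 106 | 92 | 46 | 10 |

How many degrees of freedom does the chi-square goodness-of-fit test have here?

There are k = 5 categories and 1 parameter estimated from the data, so df = 5 − 1 − 1 = 3.

3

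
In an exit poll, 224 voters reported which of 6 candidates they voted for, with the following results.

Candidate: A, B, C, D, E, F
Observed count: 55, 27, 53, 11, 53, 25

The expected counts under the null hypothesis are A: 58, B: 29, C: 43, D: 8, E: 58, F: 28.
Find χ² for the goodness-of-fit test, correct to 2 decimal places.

χ² = (55−58)²/58 + (27−29)²/29 + (53−43)²/43 + (11−8)²/8 + (53−58)²/58 + (25−28)²/28
   = 0.155 + 0.138 + 2.326 + 1.125 + 0.431 + 0.321
Sum = 4.50

4.50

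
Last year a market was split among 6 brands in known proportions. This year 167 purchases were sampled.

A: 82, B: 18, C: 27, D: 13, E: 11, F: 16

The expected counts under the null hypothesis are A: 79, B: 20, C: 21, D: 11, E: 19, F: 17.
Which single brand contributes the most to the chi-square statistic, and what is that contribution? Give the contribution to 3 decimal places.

A: (82 − 79)²/79 = 9/79 = 0.1139
B: (18 − 20)²/20 = 4/20 = 0.2000
C: (27 − 21)²/21 = 36/21 = 1.7143
D: (13 − 11)²/11 = 4/11 = 0.3636
E: (11 − 19)²/19 = 64/19 = 3.3684
F: (16 − 17)²/17 = 1/17 = 0.0588
The largest term is for E: 3.368.

E, 3.368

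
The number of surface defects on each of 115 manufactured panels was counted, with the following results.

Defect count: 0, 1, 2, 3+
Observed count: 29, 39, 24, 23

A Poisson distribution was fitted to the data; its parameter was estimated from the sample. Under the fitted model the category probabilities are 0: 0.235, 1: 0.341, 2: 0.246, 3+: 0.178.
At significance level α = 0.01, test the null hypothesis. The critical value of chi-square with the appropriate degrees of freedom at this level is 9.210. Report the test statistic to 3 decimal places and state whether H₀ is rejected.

1.109; do not reject

Expected counts E_i = n·p_i: 115×0.235 = 27.025, 115×0.341 = 39.215, 115×0.246 = 28.29, 115×0.178 = 20.47.
0: (29 − 27.025)²/27.025 = 3.900625/27.025 = 0.1443
1: (39 − 39.215)²/39.215 = 0.046225/39.215 = 0.0012
2: (24 − 28.29)²/28.29 = 18.4041/28.29 = 0.6506
3+: (23 − 20.47)²/20.47 = 6.4009/20.47 = 0.3127
Sum = 1.109
df = 2. Since 1.109 < 9.210, we do not reject H₀.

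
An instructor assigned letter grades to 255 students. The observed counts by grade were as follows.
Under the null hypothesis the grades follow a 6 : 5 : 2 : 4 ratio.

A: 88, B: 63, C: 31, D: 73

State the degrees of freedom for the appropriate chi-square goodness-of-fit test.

3

There are k = 4 categories and no parameters were estimated from the data, so df = 4 − 1 = 3.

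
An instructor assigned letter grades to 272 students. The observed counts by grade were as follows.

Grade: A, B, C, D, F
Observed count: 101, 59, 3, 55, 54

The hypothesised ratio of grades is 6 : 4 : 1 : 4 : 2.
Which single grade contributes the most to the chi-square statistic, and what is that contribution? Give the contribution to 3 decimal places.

F, 15.125

Ratio total = 17. Expected counts: 272×6/17 = 96, 272×4/17 = 64, 272×1/17 = 16, 272×4/17 = 64, 272×2/17 = 32.
A: (101 − 96)²/96 = 25/96 = 0.2604
B: (59 − 64)²/64 = 25/64 = 0.3906
C: (3 − 16)²/16 = 169/16 = 10.5625
D: (55 − 64)²/64 = 81/64 = 1.2656
F: (54 − 32)²/32 = 484/32 = 15.1250
The largest term is for F: 15.125.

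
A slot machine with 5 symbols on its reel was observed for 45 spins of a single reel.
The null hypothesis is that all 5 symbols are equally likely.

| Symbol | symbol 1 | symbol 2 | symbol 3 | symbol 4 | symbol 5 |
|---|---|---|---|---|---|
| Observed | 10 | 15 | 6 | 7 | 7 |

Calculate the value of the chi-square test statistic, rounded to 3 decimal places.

6.000

Expected count for each of the 5 categories: 45/5 = 9.
symbol 1: (10 − 9)²/9 = 1/9 = 0.1111
symbol 2: (15 − 9)²/9 = 36/9 = 4.0000
symbol 3: (6 − 9)²/9 = 9/9 = 1.0000
symbol 4: (7 − 9)²/9 = 4/9 = 0.4444
symbol 5: (7 − 9)²/9 = 4/9 = 0.4444
Sum = 6.000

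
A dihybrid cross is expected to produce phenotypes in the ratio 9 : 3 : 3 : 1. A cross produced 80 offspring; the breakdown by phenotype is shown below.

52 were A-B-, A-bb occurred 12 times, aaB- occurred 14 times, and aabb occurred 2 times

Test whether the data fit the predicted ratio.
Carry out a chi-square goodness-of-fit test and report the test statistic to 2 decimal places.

Ratio total = 16. Expected counts: 80×9/16 = 45, 80×3/16 = 15, 80×3/16 = 15, 80×1/16 = 5.
χ² = (52−45)²/45 + (12−15)²/15 + (14−15)²/15 + (2−5)²/5
   = 1.089 + 0.600 + 0.067 + 1.800
Sum = 3.56

3.56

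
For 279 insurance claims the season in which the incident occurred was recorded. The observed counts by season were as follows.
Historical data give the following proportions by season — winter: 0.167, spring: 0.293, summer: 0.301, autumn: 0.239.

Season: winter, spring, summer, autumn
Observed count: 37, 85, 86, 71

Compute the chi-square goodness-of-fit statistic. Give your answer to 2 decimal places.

Expected counts E_i = n·p_i: 279×0.167 = 46.593, 279×0.293 = 81.747, 279×0.301 = 83.979, 279×0.239 = 66.681.
cat         O        E   (O−E)²/E
winter     37   46.593      1.975
spring     85   81.747      0.129
summer     86   83.979      0.049
autumn     71   66.681      0.280
Sum = 2.43

2.43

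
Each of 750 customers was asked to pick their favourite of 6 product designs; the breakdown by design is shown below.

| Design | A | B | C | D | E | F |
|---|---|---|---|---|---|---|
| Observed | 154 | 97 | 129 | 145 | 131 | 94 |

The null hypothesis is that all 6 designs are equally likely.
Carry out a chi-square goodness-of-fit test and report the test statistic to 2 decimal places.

24.30

Expected count for each of the 6 categories: 750/6 = 125.
cat         O        E   (O−E)²/E
A         154      125      6.728
B          97      125      6.272
C         129      125      0.128
D         145      125      3.200
E         131      125      0.288
F          94      125      7.688
Sum = 24.30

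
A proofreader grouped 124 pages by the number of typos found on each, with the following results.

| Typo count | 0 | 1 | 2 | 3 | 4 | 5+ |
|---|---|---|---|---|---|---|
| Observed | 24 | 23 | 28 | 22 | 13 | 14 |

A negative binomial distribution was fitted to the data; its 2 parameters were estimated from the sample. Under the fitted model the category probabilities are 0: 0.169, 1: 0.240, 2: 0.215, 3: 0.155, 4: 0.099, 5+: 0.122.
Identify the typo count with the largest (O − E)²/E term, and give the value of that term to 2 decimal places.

1, 1.54

Expected counts E_i = n·p_i: 124×0.169 = 20.956, 124×0.240 = 29.76, 124×0.215 = 26.66, 124×0.155 = 19.22, 124×0.099 = 12.276, 124×0.122 = 15.128.
χ² = (24−20.956)²/20.956 + (23−29.76)²/29.76 + (28−26.66)²/26.66 + (22−19.22)²/19.22 + (13−12.276)²/12.276 + (14−15.128)²/15.128
   = 0.442 + 1.536 + 0.067 + 0.402 + 0.043 + 0.084
The largest term is for 1: 1.54.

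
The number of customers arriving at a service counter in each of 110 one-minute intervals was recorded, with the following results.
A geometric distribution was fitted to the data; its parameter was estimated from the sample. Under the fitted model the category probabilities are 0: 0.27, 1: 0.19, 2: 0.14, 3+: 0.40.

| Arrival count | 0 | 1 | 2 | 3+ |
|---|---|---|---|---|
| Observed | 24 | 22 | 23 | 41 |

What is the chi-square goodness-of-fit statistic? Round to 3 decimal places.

5.107

Expected counts E_i = n·p_i: 110×0.27 = 29.7, 110×0.19 = 20.9, 110×0.14 = 15.4, 110×0.40 = 44.
χ² = (24−29.7)²/29.7 + (22−20.9)²/20.9 + (23−15.4)²/15.4 + (41−44)²/44
   = 1.0939 + 0.0579 + 3.7506 + 0.2045
Sum = 5.107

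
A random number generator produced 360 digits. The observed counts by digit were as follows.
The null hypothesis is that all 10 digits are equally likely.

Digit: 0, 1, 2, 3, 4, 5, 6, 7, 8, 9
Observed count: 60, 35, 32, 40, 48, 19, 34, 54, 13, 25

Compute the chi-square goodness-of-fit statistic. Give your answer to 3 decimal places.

Under H₀ each category has probability 1/10, so each expected count is 360/10 = 36.
χ² = (60−36)²/36 + (35−36)²/36 + (32−36)²/36 + (40−36)²/36 + (48−36)²/36 + (19−36)²/36 + (34−36)²/36 + (54−36)²/36 + (13−36)²/36 + (25−36)²/36
   = 16.0000 + 0.0278 + 0.4444 + 0.4444 + 4.0000 + 8.0278 + 0.1111 + 9.0000 + 14.6944 + 3.3611
Sum = 56.111

56.111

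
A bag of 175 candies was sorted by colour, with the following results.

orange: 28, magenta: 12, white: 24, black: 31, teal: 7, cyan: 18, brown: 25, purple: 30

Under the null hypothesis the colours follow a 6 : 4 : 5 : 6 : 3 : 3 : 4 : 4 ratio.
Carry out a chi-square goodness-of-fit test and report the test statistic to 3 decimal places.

14.523

Ratio total = 35. Expected counts: 175×6/35 = 30, 175×4/35 = 20, 175×5/35 = 25, 175×6/35 = 30, 175×3/35 = 15, 175×3/35 = 15, 175×4/35 = 20, 175×4/35 = 20.
orange: (28 − 30)²/30 = 4/30 = 0.1333
magenta: (12 − 20)²/20 = 64/20 = 3.2000
white: (24 − 25)²/25 = 1/25 = 0.0400
black: (31 − 30)²/30 = 1/30 = 0.0333
teal: (7 − 15)²/15 = 64/15 = 4.2667
cyan: (18 − 15)²/15 = 9/15 = 0.6000
brown: (25 − 20)²/20 = 25/20 = 1.2500
purple: (30 − 20)²/20 = 100/20 = 5.0000
Sum = 14.523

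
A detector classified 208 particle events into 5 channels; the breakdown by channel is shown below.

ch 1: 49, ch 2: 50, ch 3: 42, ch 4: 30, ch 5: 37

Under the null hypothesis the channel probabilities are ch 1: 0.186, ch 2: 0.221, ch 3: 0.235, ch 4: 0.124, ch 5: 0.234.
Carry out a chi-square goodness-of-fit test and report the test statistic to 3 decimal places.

Expected counts E_i = n·p_i: 208×0.186 = 38.688, 208×0.221 = 45.968, 208×0.235 = 48.88, 208×0.124 = 25.792, 208×0.234 = 48.672.
χ² = (49−38.688)²/38.688 + (50−45.968)²/45.968 + (42−48.88)²/48.88 + (30−25.792)²/25.792 + (37−48.672)²/48.672
   = 2.7486 + 0.3537 + 0.9684 + 0.6865 + 2.7991
Sum = 7.556

7.556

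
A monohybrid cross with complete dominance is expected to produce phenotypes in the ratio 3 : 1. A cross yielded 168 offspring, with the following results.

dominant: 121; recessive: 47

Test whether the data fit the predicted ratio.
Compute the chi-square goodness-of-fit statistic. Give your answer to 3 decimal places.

Ratio total = 4. Expected counts: 168×3/4 = 126, 168×1/4 = 42.
χ² = (121−126)²/126 + (47−42)²/42
   = 0.1984 + 0.5952
Sum = 0.794

0.794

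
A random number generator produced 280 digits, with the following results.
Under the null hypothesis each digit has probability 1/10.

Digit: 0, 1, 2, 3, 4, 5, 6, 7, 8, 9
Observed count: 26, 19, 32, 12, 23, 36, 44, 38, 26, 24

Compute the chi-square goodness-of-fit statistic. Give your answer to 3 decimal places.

Under H₀ each category has probability 1/10, so each expected count is 280/10 = 28.
χ² = (26−28)²/28 + (19−28)²/28 + (32−28)²/28 + (12−28)²/28 + (23−28)²/28 + (36−28)²/28 + (44−28)²/28 + (38−28)²/28 + (26−28)²/28 + (24−28)²/28
   = 0.1429 + 2.8929 + 0.5714 + 9.1429 + 0.8929 + 2.2857 + 9.1429 + 3.5714 + 0.1429 + 0.5714
Sum = 29.357

29.357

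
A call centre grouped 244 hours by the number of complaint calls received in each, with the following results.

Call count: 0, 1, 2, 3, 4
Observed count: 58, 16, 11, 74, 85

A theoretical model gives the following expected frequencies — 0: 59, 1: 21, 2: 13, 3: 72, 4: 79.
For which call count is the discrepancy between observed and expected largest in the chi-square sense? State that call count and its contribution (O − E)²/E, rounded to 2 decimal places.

χ² = (58−59)²/59 + (16−21)²/21 + (11−13)²/13 + (74−72)²/72 + (85−79)²/79
   = 0.017 + 1.190 + 0.308 + 0.056 + 0.456
The largest term is for 1: 1.19.

1, 1.19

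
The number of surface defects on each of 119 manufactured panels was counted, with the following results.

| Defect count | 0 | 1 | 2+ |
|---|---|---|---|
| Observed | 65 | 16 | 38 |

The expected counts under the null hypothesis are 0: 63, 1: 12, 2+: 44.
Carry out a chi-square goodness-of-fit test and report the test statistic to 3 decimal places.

2.215

χ² = (65−63)²/63 + (16−12)²/12 + (38−44)²/44
   = 0.0635 + 1.3333 + 0.8182
Sum = 2.215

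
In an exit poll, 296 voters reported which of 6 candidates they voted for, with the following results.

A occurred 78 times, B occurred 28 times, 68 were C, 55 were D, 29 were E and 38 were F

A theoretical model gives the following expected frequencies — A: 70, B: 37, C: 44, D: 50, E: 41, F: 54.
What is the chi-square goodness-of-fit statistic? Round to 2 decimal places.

A: (78 − 70)²/70 = 64/70 = 0.914
B: (28 − 37)²/37 = 81/37 = 2.189
C: (68 − 44)²/44 = 576/44 = 13.091
D: (55 − 50)²/50 = 25/50 = 0.500
E: (29 − 41)²/41 = 144/41 = 3.512
F: (38 − 54)²/54 = 256/54 = 4.741
Sum = 24.95

24.95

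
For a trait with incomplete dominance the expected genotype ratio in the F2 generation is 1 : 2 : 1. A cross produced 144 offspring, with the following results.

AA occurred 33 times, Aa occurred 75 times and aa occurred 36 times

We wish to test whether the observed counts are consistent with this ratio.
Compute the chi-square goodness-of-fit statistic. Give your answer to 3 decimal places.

0.375

Ratio total = 4. Expected counts: 144×1/4 = 36, 144×2/4 = 72, 144×1/4 = 36.
χ² = (33−36)²/36 + (75−72)²/72 + (36−36)²/36
   = 0.2500 + 0.1250 + 0.0000
Sum = 0.375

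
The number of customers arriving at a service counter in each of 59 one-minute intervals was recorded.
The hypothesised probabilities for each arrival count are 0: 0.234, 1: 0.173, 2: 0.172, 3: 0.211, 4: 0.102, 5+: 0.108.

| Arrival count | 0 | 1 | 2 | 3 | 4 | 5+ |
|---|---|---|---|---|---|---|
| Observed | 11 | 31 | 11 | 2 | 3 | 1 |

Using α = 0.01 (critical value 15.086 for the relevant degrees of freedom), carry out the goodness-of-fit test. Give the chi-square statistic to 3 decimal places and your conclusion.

Expected counts E_i = n·p_i: 59×0.234 = 13.806, 59×0.173 = 10.207, 59×0.172 = 10.148, 59×0.211 = 12.449, 59×0.102 = 6.018, 59×0.108 = 6.372.
χ² = (11−13.806)²/13.806 + (31−10.207)²/10.207 + (11−10.148)²/10.148 + (2−12.449)²/12.449 + (3−6.018)²/6.018 + (1−6.372)²/6.372
   = 0.5703 + 42.3581 + 0.0715 + 8.7703 + 1.5135 + 4.5289
Sum = 57.813
df = 5. Since 57.813 > 15.086, we reject H₀.

57.813; reject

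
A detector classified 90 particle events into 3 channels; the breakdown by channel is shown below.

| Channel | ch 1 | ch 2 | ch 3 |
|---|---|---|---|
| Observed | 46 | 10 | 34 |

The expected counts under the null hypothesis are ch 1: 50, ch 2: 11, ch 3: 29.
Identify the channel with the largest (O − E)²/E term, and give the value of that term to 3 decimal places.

ch 3, 0.862

χ² = (46−50)²/50 + (10−11)²/11 + (34−29)²/29
   = 0.3200 + 0.0909 + 0.8621
The largest term is for ch 3: 0.862.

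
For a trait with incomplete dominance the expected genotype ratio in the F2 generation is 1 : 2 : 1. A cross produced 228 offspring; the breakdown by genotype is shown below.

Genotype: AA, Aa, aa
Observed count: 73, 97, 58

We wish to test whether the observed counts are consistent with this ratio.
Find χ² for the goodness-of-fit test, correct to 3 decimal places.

Ratio total = 4. Expected counts: 228×1/4 = 57, 228×2/4 = 114, 228×1/4 = 57.
cat         O        E   (O−E)²/E
AA         73       57     4.4912
Aa         97      114     2.5351
aa         58       57     0.0175
Sum = 7.044

7.044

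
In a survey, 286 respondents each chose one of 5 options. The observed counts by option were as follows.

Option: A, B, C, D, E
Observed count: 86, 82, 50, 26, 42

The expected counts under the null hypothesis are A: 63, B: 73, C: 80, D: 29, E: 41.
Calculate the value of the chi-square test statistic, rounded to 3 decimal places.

χ² = (86−63)²/63 + (82−73)²/73 + (50−80)²/80 + (26−29)²/29 + (42−41)²/41
   = 8.3968 + 1.1096 + 11.2500 + 0.3103 + 0.0244
Sum = 21.091

21.091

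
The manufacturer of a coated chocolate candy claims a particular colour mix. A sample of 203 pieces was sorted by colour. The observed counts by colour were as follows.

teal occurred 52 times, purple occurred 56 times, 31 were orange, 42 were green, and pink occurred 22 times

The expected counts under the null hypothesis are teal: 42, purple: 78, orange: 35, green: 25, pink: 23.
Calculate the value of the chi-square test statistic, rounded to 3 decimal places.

20.647

teal: (52 − 42)²/42 = 100/42 = 2.3810
purple: (56 − 78)²/78 = 484/78 = 6.2051
orange: (31 − 35)²/35 = 16/35 = 0.4571
green: (42 − 25)²/25 = 289/25 = 11.5600
pink: (22 − 23)²/23 = 1/23 = 0.0435
Sum = 20.647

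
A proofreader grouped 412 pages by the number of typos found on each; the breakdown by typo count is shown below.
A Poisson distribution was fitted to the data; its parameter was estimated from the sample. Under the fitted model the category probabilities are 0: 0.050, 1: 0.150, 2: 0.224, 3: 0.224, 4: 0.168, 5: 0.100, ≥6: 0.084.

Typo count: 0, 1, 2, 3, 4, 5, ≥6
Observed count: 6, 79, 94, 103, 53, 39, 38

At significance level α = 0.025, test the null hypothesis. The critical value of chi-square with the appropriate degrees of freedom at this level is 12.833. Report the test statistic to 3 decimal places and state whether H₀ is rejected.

20.659; reject

Expected counts E_i = n·p_i: 412×0.050 = 20.6, 412×0.150 = 61.8, 412×0.224 = 92.288, 412×0.224 = 92.288, 412×0.168 = 69.216, 412×0.100 = 41.2, 412×0.084 = 34.608.
χ² = (6−20.6)²/20.6 + (79−61.8)²/61.8 + (94−92.288)²/92.288 + (103−92.288)²/92.288 + (53−69.216)²/69.216 + (39−41.2)²/41.2 + (38−34.608)²/34.608
   = 10.3476 + 4.7871 + 0.0318 + 1.2434 + 3.7991 + 0.1175 + 0.3325
Sum = 20.659
df = 5. Since 20.659 > 12.833, we reject H₀.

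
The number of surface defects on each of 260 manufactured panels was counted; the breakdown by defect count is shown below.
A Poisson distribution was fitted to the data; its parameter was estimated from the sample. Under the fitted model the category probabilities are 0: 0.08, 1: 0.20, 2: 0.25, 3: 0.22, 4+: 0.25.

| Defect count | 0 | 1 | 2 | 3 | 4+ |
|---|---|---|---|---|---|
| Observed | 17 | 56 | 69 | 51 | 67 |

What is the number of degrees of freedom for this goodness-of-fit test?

There are k = 5 categories and 1 parameter estimated from the data, so df = 5 − 1 − 1 = 3.

3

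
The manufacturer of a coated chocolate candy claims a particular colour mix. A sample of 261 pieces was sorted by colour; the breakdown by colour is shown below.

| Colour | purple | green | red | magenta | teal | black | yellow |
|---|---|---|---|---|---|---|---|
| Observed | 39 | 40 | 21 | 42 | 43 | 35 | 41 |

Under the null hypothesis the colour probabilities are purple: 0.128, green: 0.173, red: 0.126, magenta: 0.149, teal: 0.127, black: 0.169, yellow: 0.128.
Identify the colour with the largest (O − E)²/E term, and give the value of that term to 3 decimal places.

Expected counts E_i = n·p_i: 261×0.128 = 33.408, 261×0.173 = 45.153, 261×0.126 = 32.886, 261×0.149 = 38.889, 261×0.127 = 33.147, 261×0.169 = 44.109, 261×0.128 = 33.408.
χ² = (39−33.408)²/33.408 + (40−45.153)²/45.153 + (21−32.886)²/32.886 + (42−38.889)²/38.889 + (43−33.147)²/33.147 + (35−44.109)²/44.109 + (41−33.408)²/33.408
   = 0.9360 + 0.5881 + 4.2960 + 0.2489 + 2.9288 + 1.8811 + 1.7253
The largest term is for red: 4.296.

red, 4.296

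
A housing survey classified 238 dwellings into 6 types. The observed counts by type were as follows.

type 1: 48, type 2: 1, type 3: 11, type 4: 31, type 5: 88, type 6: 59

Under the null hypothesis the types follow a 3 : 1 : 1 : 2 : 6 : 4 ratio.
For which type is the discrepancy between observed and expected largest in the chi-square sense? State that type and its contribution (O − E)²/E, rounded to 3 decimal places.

Ratio total = 17. Expected counts: 238×3/17 = 42, 238×1/17 = 14, 238×1/17 = 14, 238×2/17 = 28, 238×6/17 = 84, 238×4/17 = 56.
cat         O        E   (O−E)²/E
type 1     48       42     0.8571
type 2      1       14    12.0714
type 3     11       14     0.6429
type 4     31       28     0.3214
type 5     88       84     0.1905
type 6     59       56     0.1607
The largest term is for type 2: 12.071.

type 2, 12.071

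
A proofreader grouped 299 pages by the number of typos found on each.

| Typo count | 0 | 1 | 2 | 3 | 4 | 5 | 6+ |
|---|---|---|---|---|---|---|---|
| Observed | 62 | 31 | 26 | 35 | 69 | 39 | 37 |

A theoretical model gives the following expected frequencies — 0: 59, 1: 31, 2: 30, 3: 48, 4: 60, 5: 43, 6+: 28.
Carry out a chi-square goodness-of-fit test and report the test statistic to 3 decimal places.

8.822

χ² = (62−59)²/59 + (31−31)²/31 + (26−30)²/30 + (35−48)²/48 + (69−60)²/60 + (39−43)²/43 + (37−28)²/28
   = 0.1525 + 0.0000 + 0.5333 + 3.5208 + 1.3500 + 0.3721 + 2.8929
Sum = 8.822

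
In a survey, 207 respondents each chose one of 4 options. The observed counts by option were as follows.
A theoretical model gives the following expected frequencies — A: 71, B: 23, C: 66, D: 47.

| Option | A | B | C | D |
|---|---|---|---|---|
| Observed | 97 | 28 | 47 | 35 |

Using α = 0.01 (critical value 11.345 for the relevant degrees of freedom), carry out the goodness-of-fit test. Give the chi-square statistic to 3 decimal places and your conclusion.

19.142; reject

χ² = (97−71)²/71 + (28−23)²/23 + (47−66)²/66 + (35−47)²/47
   = 9.5211 + 1.0870 + 5.4697 + 3.0638
Sum = 19.142
df = 3. Since 19.142 > 11.345, we reject H₀.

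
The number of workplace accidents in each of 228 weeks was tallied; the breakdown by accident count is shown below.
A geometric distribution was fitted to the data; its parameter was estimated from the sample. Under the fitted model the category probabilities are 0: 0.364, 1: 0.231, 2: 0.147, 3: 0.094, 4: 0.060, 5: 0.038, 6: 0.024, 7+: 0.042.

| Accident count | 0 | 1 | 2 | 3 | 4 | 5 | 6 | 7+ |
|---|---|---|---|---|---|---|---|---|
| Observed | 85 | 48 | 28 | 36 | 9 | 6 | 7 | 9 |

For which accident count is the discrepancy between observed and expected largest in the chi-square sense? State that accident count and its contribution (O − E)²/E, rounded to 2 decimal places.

Expected counts E_i = n·p_i: 228×0.364 = 82.992, 228×0.231 = 52.668, 228×0.147 = 33.516, 228×0.094 = 21.432, 228×0.060 = 13.68, 228×0.038 = 8.664, 228×0.024 = 5.472, 228×0.042 = 9.576.
0: (85 − 82.992)²/82.992 = 4.032064/82.992 = 0.049
1: (48 − 52.668)²/52.668 = 21.790224/52.668 = 0.414
2: (28 − 33.516)²/33.516 = 30.426256/33.516 = 0.908
3: (36 − 21.432)²/21.432 = 212.226624/21.432 = 9.902
4: (9 − 13.68)²/13.68 = 21.9024/13.68 = 1.601
5: (6 − 8.664)²/8.664 = 7.096896/8.664 = 0.819
6: (7 − 5.472)²/5.472 = 2.334784/5.472 = 0.427
7+: (9 − 9.576)²/9.576 = 0.331776/9.576 = 0.035
The largest term is for 3: 9.90.

3, 9.90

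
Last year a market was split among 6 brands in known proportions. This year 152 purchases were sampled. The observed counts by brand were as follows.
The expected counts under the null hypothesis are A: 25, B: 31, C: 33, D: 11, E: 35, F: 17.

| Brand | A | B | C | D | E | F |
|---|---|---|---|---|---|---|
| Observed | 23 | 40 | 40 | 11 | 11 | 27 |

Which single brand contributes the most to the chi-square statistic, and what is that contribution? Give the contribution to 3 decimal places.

E, 16.457

χ² = (23−25)²/25 + (40−31)²/31 + (40−33)²/33 + (11−11)²/11 + (11−35)²/35 + (27−17)²/17
   = 0.1600 + 2.6129 + 1.4848 + 0.0000 + 16.4571 + 5.8824
The largest term is for E: 16.457.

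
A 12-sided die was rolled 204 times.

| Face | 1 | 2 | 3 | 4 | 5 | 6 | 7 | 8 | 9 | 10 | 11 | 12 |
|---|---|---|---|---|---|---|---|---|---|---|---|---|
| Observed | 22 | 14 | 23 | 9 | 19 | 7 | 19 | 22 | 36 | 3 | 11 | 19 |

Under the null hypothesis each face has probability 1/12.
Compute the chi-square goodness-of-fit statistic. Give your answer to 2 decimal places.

Expected count for each of the 12 categories: 204/12 = 17.
χ² = (22−17)²/17 + (14−17)²/17 + (23−17)²/17 + (9−17)²/17 + (19−17)²/17 + (7−17)²/17 + (19−17)²/17 + (22−17)²/17 + (36−17)²/17 + (3−17)²/17 + (11−17)²/17 + (19−17)²/17
   = 1.471 + 0.529 + 2.118 + 3.765 + 0.235 + 5.882 + 0.235 + 1.471 + 21.235 + 11.529 + 2.118 + 0.235
Sum = 50.82

50.82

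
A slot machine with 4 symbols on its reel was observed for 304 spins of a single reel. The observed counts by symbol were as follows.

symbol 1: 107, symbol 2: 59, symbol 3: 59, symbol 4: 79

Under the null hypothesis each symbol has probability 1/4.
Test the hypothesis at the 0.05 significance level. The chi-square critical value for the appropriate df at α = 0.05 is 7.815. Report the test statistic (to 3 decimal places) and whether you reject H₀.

20.368; reject

Expected count for each of the 4 categories: 304/4 = 76.
χ² = (107−76)²/76 + (59−76)²/76 + (59−76)²/76 + (79−76)²/76
   = 12.6447 + 3.8026 + 3.8026 + 0.1184
Sum = 20.368
df = 3. Since 20.368 > 7.815, we reject H₀.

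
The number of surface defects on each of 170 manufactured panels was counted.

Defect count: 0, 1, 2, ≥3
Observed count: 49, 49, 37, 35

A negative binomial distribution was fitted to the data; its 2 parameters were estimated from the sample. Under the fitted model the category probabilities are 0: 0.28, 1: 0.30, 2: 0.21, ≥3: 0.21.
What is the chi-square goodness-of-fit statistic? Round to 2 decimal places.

Expected counts E_i = n·p_i: 170×0.28 = 47.6, 170×0.30 = 51, 170×0.21 = 35.7, 170×0.21 = 35.7.
χ² = (49−47.6)²/47.6 + (49−51)²/51 + (37−35.7)²/35.7 + (35−35.7)²/35.7
   = 0.041 + 0.078 + 0.047 + 0.014
Sum = 0.18

0.18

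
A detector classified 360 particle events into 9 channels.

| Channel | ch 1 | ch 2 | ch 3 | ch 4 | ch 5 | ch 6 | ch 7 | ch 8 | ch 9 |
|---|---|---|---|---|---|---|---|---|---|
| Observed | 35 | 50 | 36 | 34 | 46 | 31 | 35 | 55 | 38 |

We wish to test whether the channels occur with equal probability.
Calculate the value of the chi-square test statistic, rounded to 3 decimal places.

13.700

Expected count for each of the 9 categories: 360/9 = 40.
ch 1: (35 − 40)²/40 = 25/40 = 0.6250
ch 2: (50 − 40)²/40 = 100/40 = 2.5000
ch 3: (36 − 40)²/40 = 16/40 = 0.4000
ch 4: (34 − 40)²/40 = 36/40 = 0.9000
ch 5: (46 − 40)²/40 = 36/40 = 0.9000
ch 6: (31 − 40)²/40 = 81/40 = 2.0250
ch 7: (35 − 40)²/40 = 25/40 = 0.6250
ch 8: (55 − 40)²/40 = 225/40 = 5.6250
ch 9: (38 − 40)²/40 = 4/40 = 0.1000
Sum = 13.700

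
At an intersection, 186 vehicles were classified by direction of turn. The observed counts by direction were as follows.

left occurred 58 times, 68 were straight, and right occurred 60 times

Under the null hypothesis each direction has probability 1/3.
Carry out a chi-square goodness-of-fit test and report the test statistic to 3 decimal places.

0.903

Expected count for each of the 3 categories: 186/3 = 62.
cat           O        E   (O−E)²/E
left         58       62     0.2581
straight     68       62     0.5806
right        60       62     0.0645
Sum = 0.903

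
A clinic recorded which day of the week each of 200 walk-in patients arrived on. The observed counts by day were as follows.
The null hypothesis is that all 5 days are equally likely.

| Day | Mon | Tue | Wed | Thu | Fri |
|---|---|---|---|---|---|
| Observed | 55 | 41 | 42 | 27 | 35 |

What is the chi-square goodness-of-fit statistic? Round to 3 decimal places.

10.600

Expected count for each of the 5 categories: 200/5 = 40.
Mon: (55 − 40)²/40 = 225/40 = 5.6250
Tue: (41 − 40)²/40 = 1/40 = 0.0250
Wed: (42 − 40)²/40 = 4/40 = 0.1000
Thu: (27 − 40)²/40 = 169/40 = 4.2250
Fri: (35 − 40)²/40 = 25/40 = 0.6250
Sum = 10.600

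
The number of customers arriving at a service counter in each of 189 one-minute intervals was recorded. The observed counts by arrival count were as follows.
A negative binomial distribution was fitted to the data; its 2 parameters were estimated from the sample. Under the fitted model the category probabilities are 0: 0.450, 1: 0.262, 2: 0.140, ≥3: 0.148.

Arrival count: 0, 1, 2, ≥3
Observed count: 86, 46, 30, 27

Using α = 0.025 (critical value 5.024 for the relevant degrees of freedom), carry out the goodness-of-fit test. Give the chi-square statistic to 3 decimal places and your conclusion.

0.768; do not reject

Expected counts E_i = n·p_i: 189×0.450 = 85.05, 189×0.262 = 49.518, 189×0.140 = 26.46, 189×0.148 = 27.972.
χ² = (86−85.05)²/85.05 + (46−49.518)²/49.518 + (30−26.46)²/26.46 + (27−27.972)²/27.972
   = 0.0106 + 0.2499 + 0.4736 + 0.0338
Sum = 0.768
df = 1. Since 0.768 < 5.024, we do not reject H₀.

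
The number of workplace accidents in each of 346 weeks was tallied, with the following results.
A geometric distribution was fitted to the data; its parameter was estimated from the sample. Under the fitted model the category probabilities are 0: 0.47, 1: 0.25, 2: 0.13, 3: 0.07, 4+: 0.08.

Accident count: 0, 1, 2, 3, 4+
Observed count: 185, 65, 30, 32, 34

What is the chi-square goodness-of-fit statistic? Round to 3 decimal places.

Expected counts E_i = n·p_i: 346×0.47 = 162.62, 346×0.25 = 86.5, 346×0.13 = 44.98, 346×0.07 = 24.22, 346×0.08 = 27.68.
0: (185 − 162.62)²/162.62 = 500.8644/162.62 = 3.0800
1: (65 − 86.5)²/86.5 = 462.25/86.5 = 5.3439
2: (30 − 44.98)²/44.98 = 224.4004/44.98 = 4.9889
3: (32 − 24.22)²/24.22 = 60.5284/24.22 = 2.4991
4+: (34 − 27.68)²/27.68 = 39.9424/27.68 = 1.4430
Sum = 17.355

17.355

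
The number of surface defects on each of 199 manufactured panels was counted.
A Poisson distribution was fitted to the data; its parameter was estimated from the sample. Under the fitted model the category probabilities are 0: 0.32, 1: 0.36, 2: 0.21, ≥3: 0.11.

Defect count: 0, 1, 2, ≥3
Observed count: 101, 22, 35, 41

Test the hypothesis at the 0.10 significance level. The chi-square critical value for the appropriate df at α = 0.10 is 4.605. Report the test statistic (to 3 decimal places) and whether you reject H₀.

Expected counts E_i = n·p_i: 199×0.32 = 63.68, 199×0.36 = 71.64, 199×0.21 = 41.79, 199×0.11 = 21.89.
cat         O        E   (O−E)²/E
0         101    63.68    21.8716
1          22    71.64    34.3960
2          35    41.79     1.1032
≥3         41    21.89    16.6831
Sum = 74.054
df = 2. Since 74.054 > 4.605, we reject H₀.

74.054; reject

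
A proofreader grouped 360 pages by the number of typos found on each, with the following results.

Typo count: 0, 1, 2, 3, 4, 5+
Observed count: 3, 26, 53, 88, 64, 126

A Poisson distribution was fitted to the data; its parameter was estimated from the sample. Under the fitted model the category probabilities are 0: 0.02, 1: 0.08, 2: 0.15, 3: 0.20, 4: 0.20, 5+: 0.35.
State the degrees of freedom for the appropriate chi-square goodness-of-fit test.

There are k = 6 categories and 1 parameter estimated from the data, so df = 6 − 1 − 1 = 4.

4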